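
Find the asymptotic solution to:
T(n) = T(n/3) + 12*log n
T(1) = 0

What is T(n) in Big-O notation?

Each of the log_3(n) levels adds O(log n). T(n) = O(log^2 n).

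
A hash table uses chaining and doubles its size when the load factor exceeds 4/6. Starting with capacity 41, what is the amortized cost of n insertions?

Rehashing occurs when load exceeds 4/6. Total rehash cost is geometric series summing to O(n). Each insertion itself is O(1). Amortized: O(1).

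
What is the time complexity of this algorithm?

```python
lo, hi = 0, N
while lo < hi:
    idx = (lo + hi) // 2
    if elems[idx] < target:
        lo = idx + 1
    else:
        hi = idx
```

Time complexity: O(log n).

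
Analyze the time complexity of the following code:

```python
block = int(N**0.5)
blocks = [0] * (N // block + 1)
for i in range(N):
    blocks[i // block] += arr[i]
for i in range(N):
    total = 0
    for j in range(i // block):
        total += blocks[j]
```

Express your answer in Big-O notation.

Time complexity: O(n * sqrt(n)).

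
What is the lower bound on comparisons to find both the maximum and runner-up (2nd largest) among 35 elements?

Lower bound: finding the max needs 35-1 comparisons. By an adversary weight-doubling argument, the maximum element must personally win at least ceil(log_2(35)) = 6 comparisons in any correct algorithm. The 2nd largest is among those 6 direct losers, and distinguishing it requires 6-1 more comparisons. Total >= 35-1 + 6-1 = 39. A balanced tournament achieves this bound exactly.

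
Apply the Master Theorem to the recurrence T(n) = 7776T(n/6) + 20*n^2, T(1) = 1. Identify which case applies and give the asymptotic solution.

a=7776, b=6, f(n)=20*n^2.
log_6(7776) = 5 > 2.
Since f(n) = O(n^2) is polynomially smaller than n^5, Case 1 applies.
T(n) = Theta(n^5).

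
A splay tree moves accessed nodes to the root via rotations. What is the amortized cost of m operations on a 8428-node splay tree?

Using a potential function Phi = sum of log(size of subtree) for each node, each splay operation has amortized cost O(log n) where n = 8428. Bad individual operations (O(n)) are offset by decreased potential.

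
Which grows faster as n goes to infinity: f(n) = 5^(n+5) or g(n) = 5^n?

f(n) = 5^(n+5) and g(n) = 5^n are Theta of each other: 5^(n+5) = 5^5 * 5^n = Theta(5^n).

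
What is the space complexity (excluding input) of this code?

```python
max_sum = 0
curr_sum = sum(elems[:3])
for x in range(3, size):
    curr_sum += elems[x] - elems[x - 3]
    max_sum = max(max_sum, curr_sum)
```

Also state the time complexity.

Space complexity: O(1).
Only a constant amount of auxiliary storage is used; nothing grows with n.
Time complexity: O(n).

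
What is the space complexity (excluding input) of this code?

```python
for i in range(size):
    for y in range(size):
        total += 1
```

Space complexity: O(1).
Only a constant amount of auxiliary storage is used; nothing grows with n.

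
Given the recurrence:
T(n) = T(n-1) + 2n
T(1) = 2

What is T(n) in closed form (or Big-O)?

Unrolling: T(n) = 2 + 2*(2 + 3 + ... + n) = 2 + 2*(n(n+1)/2 - 1) = O(n^2).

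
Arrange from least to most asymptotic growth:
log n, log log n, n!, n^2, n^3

Ordered by growth rate: log log n < log n < n^2 < n^3 < n!.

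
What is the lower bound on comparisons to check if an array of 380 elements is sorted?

To verify 380 elements are sorted, we must compare each consecutive pair. Skipping any pair allows an adversary to swap them. Therefore 379 comparisons are necessary and sufficient.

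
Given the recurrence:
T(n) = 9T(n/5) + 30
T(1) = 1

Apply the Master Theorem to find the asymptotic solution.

a=9, b=5, f(n)=30. log_5(9) = 1.365. Case 1 of Master Theorem: T(n) = O(n^1.365).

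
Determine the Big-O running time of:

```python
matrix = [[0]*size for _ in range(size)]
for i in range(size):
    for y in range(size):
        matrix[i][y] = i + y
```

Time complexity: O(n^2).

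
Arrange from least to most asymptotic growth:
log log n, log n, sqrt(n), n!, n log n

Ordered by growth rate: log log n < log n < sqrt(n) < n log n < n!.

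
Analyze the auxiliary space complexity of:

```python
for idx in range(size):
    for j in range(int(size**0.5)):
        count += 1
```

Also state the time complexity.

Space complexity: O(1).
Only a constant amount of auxiliary storage is used; nothing grows with n.
Time complexity: O(n * sqrt(n)).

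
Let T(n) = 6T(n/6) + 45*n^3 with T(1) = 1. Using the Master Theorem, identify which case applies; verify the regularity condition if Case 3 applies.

a=6, b=6, f(n)=45*n^3.
log_6(6) = 1 < 3.
f(n) = Omega(n^(1+epsilon)) for some epsilon > 0, so Case 3 is the candidate.
Regularity: a*f(n/b) = 6*45*(n/6)^3 = (6/216)*45*n^3 <= c*f(n) with c = 6/216 < 1. Satisfied.
Case 3: T(n) = Theta(n^3).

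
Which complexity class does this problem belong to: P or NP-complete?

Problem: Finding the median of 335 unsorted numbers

This problem is in P: linear-time selection (median-of-medians) runs in O(n).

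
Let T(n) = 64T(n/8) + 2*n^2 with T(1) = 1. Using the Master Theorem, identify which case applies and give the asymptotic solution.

a=64, b=8, f(n)=2*n^2.
log_8(64) = 2, so n^(log_b(a)) = n^2.
f(n) = Theta(n^2), so Case 2 applies.
T(n) = Theta(n^2 log n).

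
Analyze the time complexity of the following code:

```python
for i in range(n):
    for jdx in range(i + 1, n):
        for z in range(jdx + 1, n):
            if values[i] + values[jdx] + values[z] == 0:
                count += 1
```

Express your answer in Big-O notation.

Time complexity: O(n^3).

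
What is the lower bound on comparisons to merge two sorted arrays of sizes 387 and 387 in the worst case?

Adversary: with |387 - 387| <= 1 the inputs can be fully interleaved so that every adjacent pair in the merged output comes from different arrays. Then each of the 773 adjacent pairs must be directly compared, or the algorithm cannot determine their relative order. Standard merge meets this bound.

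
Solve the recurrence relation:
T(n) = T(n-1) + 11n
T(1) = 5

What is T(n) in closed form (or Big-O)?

Unrolling: T(n) = 5 + 11*(2 + 3 + ... + n) = 5 + 11*(n(n+1)/2 - 1) = O(n^2).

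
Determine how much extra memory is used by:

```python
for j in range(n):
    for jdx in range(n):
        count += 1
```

Space complexity: O(1).
Only a constant amount of auxiliary storage is used; nothing grows with n.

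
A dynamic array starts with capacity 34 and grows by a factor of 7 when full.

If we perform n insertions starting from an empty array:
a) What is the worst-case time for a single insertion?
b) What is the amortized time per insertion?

(a) Worst-case single insertion: O(n) -- when the array is full at capacity c, the resize copies all c elements, and c can be Theta(n).
(b) Resizes happen at sizes 34, 238, 1666, ... Total copy cost for n insertions: 34 + 238 + ... = O(n) (geometric series with ratio 1/7). Amortized cost per insertion: O(n)/n = O(1).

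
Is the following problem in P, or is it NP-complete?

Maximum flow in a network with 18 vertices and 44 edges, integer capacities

This problem is in P: Edmonds-Karp / push-relabel run in polynomial time.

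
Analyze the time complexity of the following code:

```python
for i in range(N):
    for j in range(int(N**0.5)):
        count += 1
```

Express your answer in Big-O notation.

Time complexity: O(n * sqrt(n)).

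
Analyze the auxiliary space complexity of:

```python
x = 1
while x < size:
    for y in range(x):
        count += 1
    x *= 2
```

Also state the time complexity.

Space complexity: O(1).
Only a constant amount of auxiliary storage is used; nothing grows with n.
Time complexity: O(n).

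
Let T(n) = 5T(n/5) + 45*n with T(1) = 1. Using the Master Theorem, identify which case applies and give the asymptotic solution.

a=5, b=5, f(n)=45*n.
log_5(5) = 1, so n^(log_b(a)) = n.
f(n) = Theta(n), so Case 2 applies.
T(n) = Theta(n log n).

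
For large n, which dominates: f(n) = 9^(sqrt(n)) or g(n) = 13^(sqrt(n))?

g(n) = 13^(sqrt(n)) grows faster: ratio is (13/9)^(sqrt(n)) -> infinity since 13/9 > 1.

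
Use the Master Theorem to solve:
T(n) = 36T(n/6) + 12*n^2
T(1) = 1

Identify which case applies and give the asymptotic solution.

a=36, b=6, f(n)=12*n^2.
log_6(36) = 2, so n^(log_b(a)) = n^2.
f(n) = Theta(n^2), so Case 2 applies.
T(n) = Theta(n^2 log n).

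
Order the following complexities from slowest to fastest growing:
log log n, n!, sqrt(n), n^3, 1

Ordered by growth rate: 1 < log log n < sqrt(n) < n^3 < n!.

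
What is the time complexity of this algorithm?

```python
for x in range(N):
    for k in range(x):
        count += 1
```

Time complexity: O(n^2).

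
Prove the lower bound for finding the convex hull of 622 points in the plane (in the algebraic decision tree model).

Reduction from sorting: given 622 numbers x_1,...,x_{622}, map x_i to the point (x_i, x_i^2) on the parabola y = x^2. All points are on the convex hull, and walking the hull gives them in sorted x-order. Since sorting requires Omega(n log n), so does planar convex hull.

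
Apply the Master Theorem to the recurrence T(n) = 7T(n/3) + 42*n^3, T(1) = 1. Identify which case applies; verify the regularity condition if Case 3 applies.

a=7, b=3, f(n)=42*n^3.
log_3(7) = 1.771 < 3.
f(n) = Omega(n^(1.771+epsilon)) for some epsilon > 0, so Case 3 is the candidate.
Regularity: a*f(n/b) = 7*42*(n/3)^3 = (7/27)*42*n^3 <= c*f(n) with c = 7/27 < 1. Satisfied.
Case 3: T(n) = Theta(n^3).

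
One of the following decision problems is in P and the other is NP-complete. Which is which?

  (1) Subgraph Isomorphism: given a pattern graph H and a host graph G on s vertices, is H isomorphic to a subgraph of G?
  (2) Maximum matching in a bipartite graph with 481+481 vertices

(1) is NP-complete: generalizes Clique and Hamiltonian Path (pattern size is part of the input).
(2) is P: Hopcroft-Karp runs in O(E sqrt(V)).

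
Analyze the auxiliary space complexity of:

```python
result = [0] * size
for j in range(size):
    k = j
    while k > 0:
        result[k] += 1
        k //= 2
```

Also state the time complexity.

Space complexity: O(n).
Auxiliary storage grows linearly with the input size n in the worst case.
Time complexity: O(n log n).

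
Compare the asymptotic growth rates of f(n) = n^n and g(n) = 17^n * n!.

g(n) = 17^n * n! grows faster: by Stirling n! ~ sqrt(2 pi n)(n/e)^n, so 17^n n! / n^n ~ (17/e)^n sqrt(2 pi n) -> infinity since 17/e > 1.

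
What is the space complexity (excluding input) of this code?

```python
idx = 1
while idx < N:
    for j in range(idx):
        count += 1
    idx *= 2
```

Space complexity: O(1).
Only a constant amount of auxiliary storage is used; nothing grows with n.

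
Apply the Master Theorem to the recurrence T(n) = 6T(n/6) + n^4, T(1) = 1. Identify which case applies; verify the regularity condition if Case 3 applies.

a=6, b=6, f(n)=n^4.
log_6(6) = 1 < 4.
f(n) = Omega(n^(1+epsilon)) for some epsilon > 0, so Case 3 is the candidate.
Regularity: a*f(n/b) = 6*1*(n/6)^4 = (6/1296)*1*n^4 <= c*f(n) with c = 6/1296 < 1. Satisfied.
Case 3: T(n) = Theta(n^4).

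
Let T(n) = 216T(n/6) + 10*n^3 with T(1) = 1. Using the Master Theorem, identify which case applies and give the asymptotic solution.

a=216, b=6, f(n)=10*n^3.
log_6(216) = 3, so n^(log_b(a)) = n^3.
f(n) = Theta(n^3), so Case 2 applies.
T(n) = Theta(n^3 log n).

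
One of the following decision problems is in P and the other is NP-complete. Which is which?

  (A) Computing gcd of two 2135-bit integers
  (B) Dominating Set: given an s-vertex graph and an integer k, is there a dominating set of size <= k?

(A) is P: the Euclidean algorithm runs in polynomial time in the bit-length.
(B) is NP-complete: reduces from Set Cover (with k part of the input).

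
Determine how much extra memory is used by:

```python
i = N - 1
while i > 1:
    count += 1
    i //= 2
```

Space complexity: O(1).
Only a constant amount of auxiliary storage is used; nothing grows with n.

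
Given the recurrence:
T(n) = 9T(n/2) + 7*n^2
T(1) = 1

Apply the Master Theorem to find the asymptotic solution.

a=9, b=2, f(n)=7*n^2. log_2(9) = 3.17. Case 1 of Master Theorem: T(n) = O(n^3.17).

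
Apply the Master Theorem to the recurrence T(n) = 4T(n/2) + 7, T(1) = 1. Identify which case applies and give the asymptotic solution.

a=4, b=2, f(n)=7.
log_2(4) = 2 > 0.
Since f(n) = O(n^0) is polynomially smaller than n^2, Case 1 applies.
T(n) = Theta(n^2).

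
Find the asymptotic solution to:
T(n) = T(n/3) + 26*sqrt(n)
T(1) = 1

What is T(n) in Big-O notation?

Each level contributes sqrt(n/3^k). Geometric series with ratio 1/sqrt(3) < 1 sums to O(sqrt(n)).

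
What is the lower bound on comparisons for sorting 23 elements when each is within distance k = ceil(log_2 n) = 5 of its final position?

Partition the 23 positions into floor(n/k) blocks of k = 5 consecutive positions; any permutation within a block keeps every element within k of its final position, so there are at least (k!)^(n/k) distinguishable inputs. Lower bound: log_2((k!)^(n/k)) = (n/k) * log_2(k!) = Theta(n log k); with k = ceil(log_2 n), this is Omega(n log log n).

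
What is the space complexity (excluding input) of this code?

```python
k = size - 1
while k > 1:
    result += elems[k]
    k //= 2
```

Space complexity: O(1).
Only a constant amount of auxiliary storage is used; nothing grows with n.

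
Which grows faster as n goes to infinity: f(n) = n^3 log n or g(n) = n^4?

g(n) = n^4 grows faster: n^4 / (n^3 log n) = n/log n -> infinity.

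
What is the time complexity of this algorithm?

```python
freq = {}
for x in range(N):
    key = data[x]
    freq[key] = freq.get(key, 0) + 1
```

Time complexity: O(n).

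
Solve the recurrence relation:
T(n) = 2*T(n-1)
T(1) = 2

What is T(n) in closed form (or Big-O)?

Each step multiplies by 2. T(n) = T(1)*2^(n-1) = 2*2^(n-1).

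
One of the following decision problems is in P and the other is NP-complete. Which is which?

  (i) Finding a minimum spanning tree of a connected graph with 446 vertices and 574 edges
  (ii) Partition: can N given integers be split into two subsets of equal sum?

(i) is P: Kruskal's / Prim's algorithms run in polynomial time.
(ii) is NP-complete: Subset Sum reduces to it (one of Karp's 21 NP-complete problems).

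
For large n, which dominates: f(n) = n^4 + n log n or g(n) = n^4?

f(n) = n^4 + n log n and g(n) = n^4 are Theta of each other: the lower-order n log n term is o(n^4); both are Theta(n^4).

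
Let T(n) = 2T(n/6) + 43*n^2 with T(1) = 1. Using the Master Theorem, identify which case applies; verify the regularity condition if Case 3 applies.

a=2, b=6, f(n)=43*n^2.
log_6(2) = 0.3869 < 2.
f(n) = Omega(n^(0.3869+epsilon)) for some epsilon > 0, so Case 3 is the candidate.
Regularity: a*f(n/b) = 2*43*(n/6)^2 = (2/36)*43*n^2 <= c*f(n) with c = 2/36 < 1. Satisfied.
Case 3: T(n) = Theta(n^2).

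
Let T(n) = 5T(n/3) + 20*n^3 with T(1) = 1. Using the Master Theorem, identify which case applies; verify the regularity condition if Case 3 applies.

a=5, b=3, f(n)=20*n^3.
log_3(5) = 1.465 < 3.
f(n) = Omega(n^(1.465+epsilon)) for some epsilon > 0, so Case 3 is the candidate.
Regularity: a*f(n/b) = 5*20*(n/3)^3 = (5/27)*20*n^3 <= c*f(n) with c = 5/27 < 1. Satisfied.
Case 3: T(n) = Theta(n^3).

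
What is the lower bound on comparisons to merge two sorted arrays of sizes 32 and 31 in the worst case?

Adversary: with |32 - 31| <= 1 the inputs can be fully interleaved so that every adjacent pair in the merged output comes from different arrays. Then each of the 62 adjacent pairs must be directly compared, or the algorithm cannot determine their relative order. Standard merge meets this bound.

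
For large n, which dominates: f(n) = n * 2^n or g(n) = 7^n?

g(n) = 7^n grows faster: 7^n / (n 2^n) = (7/2)^n / n -> infinity since 7/2 > 1.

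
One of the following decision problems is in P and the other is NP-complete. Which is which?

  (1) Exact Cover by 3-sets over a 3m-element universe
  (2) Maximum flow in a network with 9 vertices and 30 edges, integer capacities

(1) is NP-complete: one of Karp's 21 NP-complete problems.
(2) is P: Edmonds-Karp / push-relabel run in polynomial time.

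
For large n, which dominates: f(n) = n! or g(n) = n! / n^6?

f(n) = n! grows faster: the ratio n!/(n!/n^6) = n^6 -> infinity.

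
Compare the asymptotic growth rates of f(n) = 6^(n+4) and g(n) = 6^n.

f(n) = 6^(n+4) and g(n) = 6^n are Theta of each other: 6^(n+4) = 6^4 * 6^n = Theta(6^n).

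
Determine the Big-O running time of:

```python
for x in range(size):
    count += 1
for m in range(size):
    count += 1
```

Time complexity: O(n).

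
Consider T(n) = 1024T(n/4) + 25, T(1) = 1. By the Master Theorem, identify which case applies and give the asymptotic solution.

a=1024, b=4, f(n)=25.
log_4(1024) = 5 > 0.
Since f(n) = O(n^0) is polynomially smaller than n^5, Case 1 applies.
T(n) = Theta(n^5).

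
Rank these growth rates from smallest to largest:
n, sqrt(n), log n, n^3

Ordered by growth rate: log n < sqrt(n) < n < n^3.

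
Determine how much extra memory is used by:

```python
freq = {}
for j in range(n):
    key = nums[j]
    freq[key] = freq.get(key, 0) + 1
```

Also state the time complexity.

Space complexity: O(n).
Auxiliary storage grows linearly with the input size n in the worst case.
Time complexity: O(n).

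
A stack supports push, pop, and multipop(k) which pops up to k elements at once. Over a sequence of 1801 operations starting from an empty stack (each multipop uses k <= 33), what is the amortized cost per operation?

Each element is pushed exactly once and popped at most once (whether by pop or as part of a multipop). So the total number of individual pops over the whole sequence is at most the number of pushes, which is at most 1801. Total work <= 2 * 1801, hence O(1) amortized per operation.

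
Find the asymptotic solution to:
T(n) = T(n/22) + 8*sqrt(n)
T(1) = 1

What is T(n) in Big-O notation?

Each level contributes sqrt(n/22^k). Geometric series with ratio 1/sqrt(22) < 1 sums to O(sqrt(n)).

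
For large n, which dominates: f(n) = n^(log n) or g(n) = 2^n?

g(n) = 2^n grows faster: take logs: log(n^(log n)) = (log n)^2, log(2^n) = n log 2; n dominates (log n)^2.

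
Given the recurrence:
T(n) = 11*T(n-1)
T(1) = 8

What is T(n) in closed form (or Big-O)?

Each step multiplies by 11. T(n) = T(1)*11^(n-1) = 8*11^(n-1).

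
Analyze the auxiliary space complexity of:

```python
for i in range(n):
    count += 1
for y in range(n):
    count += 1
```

Space complexity: O(1).
Only a constant amount of auxiliary storage is used; nothing grows with n.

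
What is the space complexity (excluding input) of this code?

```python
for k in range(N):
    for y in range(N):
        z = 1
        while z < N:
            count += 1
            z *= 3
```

Space complexity: O(1).
Only a constant amount of auxiliary storage is used; nothing grows with n.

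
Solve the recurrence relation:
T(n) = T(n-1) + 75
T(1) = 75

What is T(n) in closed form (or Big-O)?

Unrolling: T(n) = T(n-1) + 75 = T(n-2) + 2*75 = ... = T(1) + (n-1)*75 = 75 + (n-1)*75 = 75n.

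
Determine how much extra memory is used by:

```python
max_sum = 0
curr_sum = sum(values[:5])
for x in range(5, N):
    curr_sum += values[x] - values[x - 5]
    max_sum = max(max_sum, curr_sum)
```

Space complexity: O(1).
Only a constant amount of auxiliary storage is used; nothing grows with n.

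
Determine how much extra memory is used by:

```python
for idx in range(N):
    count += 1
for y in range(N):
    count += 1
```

Space complexity: O(1).
Only a constant amount of auxiliary storage is used; nothing grows with n.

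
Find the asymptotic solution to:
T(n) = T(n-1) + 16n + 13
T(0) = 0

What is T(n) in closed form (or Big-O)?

Dominant term in sum is 16*sum(i, i=1..n) = 16*n*(n+1)/2 = O(n^2).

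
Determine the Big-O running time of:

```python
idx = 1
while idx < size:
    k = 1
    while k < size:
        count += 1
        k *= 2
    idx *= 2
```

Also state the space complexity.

Time complexity: O(log^2 n).
Space complexity: O(1).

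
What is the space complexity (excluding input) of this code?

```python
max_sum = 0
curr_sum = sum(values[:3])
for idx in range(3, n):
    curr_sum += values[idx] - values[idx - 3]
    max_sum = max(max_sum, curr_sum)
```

Space complexity: O(1).
Only a constant amount of auxiliary storage is used; nothing grows with n.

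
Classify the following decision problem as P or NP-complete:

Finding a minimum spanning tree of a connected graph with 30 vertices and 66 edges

This problem is in P: Kruskal's / Prim's algorithms run in polynomial time.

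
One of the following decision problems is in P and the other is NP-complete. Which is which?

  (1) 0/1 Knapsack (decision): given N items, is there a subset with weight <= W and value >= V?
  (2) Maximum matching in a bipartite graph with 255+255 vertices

(1) is NP-complete: reduces from Subset Sum.
(2) is P: Hopcroft-Karp runs in O(E sqrt(V)).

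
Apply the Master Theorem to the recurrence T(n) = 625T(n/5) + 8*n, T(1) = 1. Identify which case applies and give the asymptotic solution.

a=625, b=5, f(n)=8*n.
log_5(625) = 4 > 1.
Since f(n) = O(n^1) is polynomially smaller than n^4, Case 1 applies.
T(n) = Theta(n^4).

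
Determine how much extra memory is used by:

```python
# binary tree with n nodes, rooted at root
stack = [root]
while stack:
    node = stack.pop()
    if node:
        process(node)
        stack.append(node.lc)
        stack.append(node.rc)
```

Space complexity: O(n).
Auxiliary storage grows linearly with the input size n in the worst case.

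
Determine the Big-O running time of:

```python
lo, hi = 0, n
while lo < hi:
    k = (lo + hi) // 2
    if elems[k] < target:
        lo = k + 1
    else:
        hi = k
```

Time complexity: O(log n).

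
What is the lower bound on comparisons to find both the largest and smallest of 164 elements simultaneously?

Pair elements first (floor(164/2) comparisons), then find max among winners and min among losers. Total: ceil(3*164/2) - 2 = 244 comparisons.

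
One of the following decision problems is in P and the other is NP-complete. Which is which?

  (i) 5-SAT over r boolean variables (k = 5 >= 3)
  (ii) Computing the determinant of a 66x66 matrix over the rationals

(i) is NP-complete: 3-SAT is NP-complete (Cook-Levin); k-SAT for k>=3 reduces from 3-SAT.
(ii) is P: Gaussian elimination runs in O(n^3).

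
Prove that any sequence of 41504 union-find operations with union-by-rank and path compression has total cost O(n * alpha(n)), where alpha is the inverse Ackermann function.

Using Tarjan's analysis with rank-based potential function. Union-by-rank keeps tree height O(log n). Path compression flattens paths during find. For n = 41504 operations, total cost is O(n * alpha(n)), effectively O(n) since alpha grows incredibly slowly.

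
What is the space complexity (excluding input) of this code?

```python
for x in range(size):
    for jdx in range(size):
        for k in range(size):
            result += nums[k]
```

Space complexity: O(1).
Only a constant amount of auxiliary storage is used; nothing grows with n.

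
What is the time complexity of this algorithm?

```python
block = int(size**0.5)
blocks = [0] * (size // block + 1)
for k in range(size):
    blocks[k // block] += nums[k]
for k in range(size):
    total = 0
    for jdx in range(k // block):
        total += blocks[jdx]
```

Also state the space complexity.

Time complexity: O(n * sqrt(n)).
Space complexity: O(sqrt(n)).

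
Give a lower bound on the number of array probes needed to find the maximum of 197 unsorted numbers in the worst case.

Adversary: any unprobed cell could hold a value larger than everything seen so far. If fewer than 197 cells are probed, the adversary places the max in an unprobed cell. So all 197 cells must be examined; together with 197-1 comparisons this is tight.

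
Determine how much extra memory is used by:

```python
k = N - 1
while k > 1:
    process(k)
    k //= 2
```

Space complexity: O(1).
Only a constant amount of auxiliary storage is used; nothing grows with n.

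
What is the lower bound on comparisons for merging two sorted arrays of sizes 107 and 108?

Adversary argument: with sizes 107 and 108 (differing by at most 1), interleave the two arrays so that every consecutive pair in the output comes from different inputs. Then each of the 214 adjacent output pairs must be directly compared, or the algorithm cannot determine their relative order. So 214 comparisons are necessary; standard merge achieves this.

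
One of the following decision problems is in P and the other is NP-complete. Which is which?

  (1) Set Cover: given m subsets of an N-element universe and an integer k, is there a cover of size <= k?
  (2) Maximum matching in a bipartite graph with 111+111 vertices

(1) is NP-complete: one of Karp's 21 NP-complete problems (with k part of the input).
(2) is P: Hopcroft-Karp runs in O(E sqrt(V)).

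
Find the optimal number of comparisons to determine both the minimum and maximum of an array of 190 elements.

Naive approach: 378 comparisons (189 for max + 189 for min).
Optimal: Compare elements in pairs first (floor(n/2) = 95 comparisons), then find max among winners and min among losers (94 comparisons each).
Total: ceil(3n/2) - 2 = 283 comparisons. An adversary argument shows this is also a lower bound.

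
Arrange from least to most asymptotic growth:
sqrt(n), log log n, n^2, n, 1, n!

Ordered by growth rate: 1 < log log n < sqrt(n) < n < n^2 < n!.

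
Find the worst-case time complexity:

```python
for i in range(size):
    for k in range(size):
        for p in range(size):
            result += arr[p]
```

Time complexity: O(n^3).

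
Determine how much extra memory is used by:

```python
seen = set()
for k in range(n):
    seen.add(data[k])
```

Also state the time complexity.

Space complexity: O(n).
Auxiliary storage grows linearly with the input size n in the worst case.
Time complexity: O(n).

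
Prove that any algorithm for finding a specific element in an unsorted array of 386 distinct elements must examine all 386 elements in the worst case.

Adversary argument: if the algorithm examines fewer than 386 elements, the adversary places the target in an unexamined position. The algorithm cannot distinguish 'not present' from 'in unexamined position'.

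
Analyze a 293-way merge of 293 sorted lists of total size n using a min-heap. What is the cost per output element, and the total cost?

Maintain a min-heap of size 293 holding the current head of each list. Each output step does one extract-min (O(log 293)) and one insert of that list's next element (O(log 293)). Each of the n elements passes through the heap exactly once, so the total cost is O(n log 293), i.e. O(log 293) per output element.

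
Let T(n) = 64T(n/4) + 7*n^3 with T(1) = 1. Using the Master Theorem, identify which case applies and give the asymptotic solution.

a=64, b=4, f(n)=7*n^3.
log_4(64) = 3, so n^(log_b(a)) = n^3.
f(n) = Theta(n^3), so Case 2 applies.
T(n) = Theta(n^3 log n).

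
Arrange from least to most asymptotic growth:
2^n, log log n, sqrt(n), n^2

Ordered by growth rate: log log n < sqrt(n) < n^2 < 2^n.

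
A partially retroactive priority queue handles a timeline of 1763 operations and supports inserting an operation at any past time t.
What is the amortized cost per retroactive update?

Partially retroactive priority queues (Demaine-Iacono-Langerman) allow updates at past times with queries only at the present. With a balanced BST over the m = 1763 timeline events tracking bridges, each retroactive insert or delete is O(log m) amortized.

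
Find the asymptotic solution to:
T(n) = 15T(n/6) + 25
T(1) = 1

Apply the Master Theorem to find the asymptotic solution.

a=15, b=6, f(n)=25. log_6(15) = 1.511. Case 1 of Master Theorem: T(n) = O(n^1.511).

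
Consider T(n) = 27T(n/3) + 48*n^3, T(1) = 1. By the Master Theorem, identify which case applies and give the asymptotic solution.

a=27, b=3, f(n)=48*n^3.
log_3(27) = 3, so n^(log_b(a)) = n^3.
f(n) = Theta(n^3), so Case 2 applies.
T(n) = Theta(n^3 log n).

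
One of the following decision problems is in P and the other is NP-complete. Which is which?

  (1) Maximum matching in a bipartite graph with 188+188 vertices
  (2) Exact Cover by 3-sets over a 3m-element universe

(1) is P: Hopcroft-Karp runs in O(E sqrt(V)).
(2) is NP-complete: one of Karp's 21 NP-complete problems.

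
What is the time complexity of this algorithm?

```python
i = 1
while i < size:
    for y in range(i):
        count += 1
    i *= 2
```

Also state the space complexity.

Time complexity: O(n).
Space complexity: O(1).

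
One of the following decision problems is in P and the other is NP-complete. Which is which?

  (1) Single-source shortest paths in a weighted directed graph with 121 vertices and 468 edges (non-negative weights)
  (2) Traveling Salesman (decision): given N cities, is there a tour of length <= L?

(1) is P: Dijkstra's algorithm runs in O((V+E) log V).
(2) is NP-complete: reduces from Hamiltonian Cycle.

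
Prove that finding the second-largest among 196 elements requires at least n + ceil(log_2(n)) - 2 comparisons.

Lower bound (adversary): identifying the maximum requires 196-1 comparisons (each eliminates one candidate). Assign weight 1 to each element; on each comparison the adversary lets the heavier side win and gives it the loser's weight. The max ends with weight 196, but each comparison it wins at most doubles its weight, so the max must win >= ceil(log_2(196)) = 8 comparisons. The second-largest is one of those 8 direct losers to the max, and identifying which one is largest needs >= 8-1 further comparisons. Total >= 196-1 + 8-1 = 202.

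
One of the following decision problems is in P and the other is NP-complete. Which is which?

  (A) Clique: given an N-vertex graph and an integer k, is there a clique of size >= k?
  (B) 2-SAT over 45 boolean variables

(A) is NP-complete: complement of Independent Set / Vertex Cover (with k part of the input).
(B) is P: 2-SAT is solvable in linear time via implication-graph SCCs.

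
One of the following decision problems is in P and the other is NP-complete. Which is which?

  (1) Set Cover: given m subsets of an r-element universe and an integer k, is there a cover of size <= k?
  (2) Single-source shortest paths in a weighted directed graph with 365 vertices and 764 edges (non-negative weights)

(1) is NP-complete: one of Karp's 21 NP-complete problems (with k part of the input).
(2) is P: Dijkstra's algorithm runs in O((V+E) log V).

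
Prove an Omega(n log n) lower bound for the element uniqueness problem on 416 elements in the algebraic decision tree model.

In the algebraic decision tree model, element uniqueness on 416 elements is equivalent to determining which cell of an arrangement of C(416,2) = 86320 hyperplanes x_i = x_j contains the input point. Ben-Or's theorem shows this requires Omega(n log n).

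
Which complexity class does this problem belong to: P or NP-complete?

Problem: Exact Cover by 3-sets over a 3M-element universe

This problem is NP-complete: one of Karp's 21 NP-complete problems.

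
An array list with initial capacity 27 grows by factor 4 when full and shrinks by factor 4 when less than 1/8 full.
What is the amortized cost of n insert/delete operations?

Using potential function Phi = |4*size - capacity|. Resizing costs are offset by potential release. Amortized O(1) per operation.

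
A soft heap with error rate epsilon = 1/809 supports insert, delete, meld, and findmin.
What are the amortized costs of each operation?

Soft heaps (Chazelle) allow up to an epsilon = 1/809 fraction of elements to have corrupted (raised) keys. Insert is O(log(1/epsilon)) = O(log 809) amortized -- the structure maintains heap-ordered binary trees of rank bounded by O(log(1/epsilon)). Meld concatenates root lists: O(1) amortized. Delete and findmin are O(1) amortized.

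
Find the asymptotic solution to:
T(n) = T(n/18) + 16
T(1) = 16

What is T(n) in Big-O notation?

Each step divides n by 18 and adds 16. After log_18(n) steps, T(n) = O(log n).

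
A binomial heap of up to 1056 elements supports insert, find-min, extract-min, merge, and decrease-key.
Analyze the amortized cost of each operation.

A binomial heap with n <= 1056 elements has at most floor(log_2 1056) + 1 = 11 trees. Using potential Phi = number of trees: Insert adds one tree, but cascading merges reduce count -- amortized O(1). Find-min reads the cached minimum pointer: O(1). Extract-min creates O(log n) new trees: O(log n). Merge combines tree lists: O(log n). Decrease-key sifts the element up its tree of height <= log n: O(log n).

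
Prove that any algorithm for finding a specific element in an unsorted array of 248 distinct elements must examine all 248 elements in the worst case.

Adversary argument: if the algorithm examines fewer than 248 elements, the adversary places the target in an unexamined position. The algorithm cannot distinguish 'not present' from 'in unexamined position'.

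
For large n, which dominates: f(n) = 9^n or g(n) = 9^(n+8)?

f(n) = 9^n and g(n) = 9^(n+8) are Theta of each other: 9^(n+8) = 9^8 * 9^n = Theta(9^n).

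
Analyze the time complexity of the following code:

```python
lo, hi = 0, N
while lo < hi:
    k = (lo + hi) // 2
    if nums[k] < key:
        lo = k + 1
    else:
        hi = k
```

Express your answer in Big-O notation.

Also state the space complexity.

Time complexity: O(log n).
Space complexity: O(1).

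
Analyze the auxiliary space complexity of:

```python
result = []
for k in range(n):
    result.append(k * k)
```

Space complexity: O(n).
Auxiliary storage grows linearly with the input size n in the worst case.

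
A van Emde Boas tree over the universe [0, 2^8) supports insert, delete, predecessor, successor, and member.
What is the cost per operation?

vEB recursively partitions [0, 256) into sqrt(u) clusters of size sqrt(u). Each operation recurses into either one cluster or the summary, never both: T(u) = T(sqrt(u)) + O(1) => T(u) = O(log log u) = O(log 8). This is worst-case, not just amortized.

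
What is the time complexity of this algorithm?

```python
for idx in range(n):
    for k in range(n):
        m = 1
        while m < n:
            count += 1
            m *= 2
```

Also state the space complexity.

Time complexity: O(n^2 log n).
Space complexity: O(1).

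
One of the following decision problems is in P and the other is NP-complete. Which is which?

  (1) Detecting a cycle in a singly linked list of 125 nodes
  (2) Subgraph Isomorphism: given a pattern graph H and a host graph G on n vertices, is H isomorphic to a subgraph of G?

(1) is P: Floyd's tortoise-and-hare runs in O(n) time, O(1) space.
(2) is NP-complete: generalizes Clique and Hamiltonian Path (pattern size is part of the input).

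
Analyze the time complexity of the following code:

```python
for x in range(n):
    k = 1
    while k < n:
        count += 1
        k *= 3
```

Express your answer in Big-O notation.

Time complexity: O(n log n).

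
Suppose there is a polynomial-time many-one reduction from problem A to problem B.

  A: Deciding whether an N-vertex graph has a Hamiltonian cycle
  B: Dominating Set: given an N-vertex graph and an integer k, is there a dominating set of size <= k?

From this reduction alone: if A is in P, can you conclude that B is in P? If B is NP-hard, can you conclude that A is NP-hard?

A poly-time reduction A <=_p B transfers tractability DOWN (B easy => A easy) and hardness UP (A hard => B hard), not the reverse.
From A in P, the reduction alone does NOT give B in P: any problem in P trivially reduces to SAT, yet SAT is not known to be in P.
From B NP-hard, the reduction alone does NOT give A NP-hard: again, easy problems reduce to hard ones.
(Here in fact A is NP-complete and B is NP-complete.)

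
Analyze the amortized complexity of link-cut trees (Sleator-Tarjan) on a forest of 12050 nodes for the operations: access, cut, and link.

Link-cut trees represent the forest using splay trees over preferred paths. With potential Phi = sum over nodes of log(size of virtual subtree), each access on 12050 nodes is O(log 12050) = O(log n) amortized by the splay-tree access lemma. Cut and link are O(1) plus one access.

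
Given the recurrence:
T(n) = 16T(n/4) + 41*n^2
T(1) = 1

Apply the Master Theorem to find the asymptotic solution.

a=16, b=4, f(n)=41*n^2. log_4(16) = 2. Case 2: T(n) = O(n^2 log n).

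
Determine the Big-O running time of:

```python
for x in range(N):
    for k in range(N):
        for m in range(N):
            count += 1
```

Time complexity: O(n^3).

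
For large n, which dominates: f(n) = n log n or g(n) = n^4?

g(n) = n^4 grows faster: n^4 / (n log n) = n^3/log n -> infinity.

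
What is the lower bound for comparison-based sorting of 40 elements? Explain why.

A comparison-based sorting algorithm corresponds to a decision tree. With 40! possible permutations, the tree has 40! leaves. The height is at least log_2(40!) = Omega(n log n) by Stirling's approximation.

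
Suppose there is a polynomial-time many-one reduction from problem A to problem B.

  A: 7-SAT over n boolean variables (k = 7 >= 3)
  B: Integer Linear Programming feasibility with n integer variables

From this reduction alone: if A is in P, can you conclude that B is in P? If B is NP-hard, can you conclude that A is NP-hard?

A poly-time reduction A <=_p B transfers tractability DOWN (B easy => A easy) and hardness UP (A hard => B hard), not the reverse.
From A in P, the reduction alone does NOT give B in P: any problem in P trivially reduces to SAT, yet SAT is not known to be in P.
From B NP-hard, the reduction alone does NOT give A NP-hard: again, easy problems reduce to hard ones.
(Here in fact A is NP-complete and B is NP-complete.)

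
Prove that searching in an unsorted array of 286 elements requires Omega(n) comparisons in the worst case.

An adversary can always place the target in the last position checked. Until all 286 positions are examined, the target might be in any unchecked position. Therefore 286 comparisons are necessary.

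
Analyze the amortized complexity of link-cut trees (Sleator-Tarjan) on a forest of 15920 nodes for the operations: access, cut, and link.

Link-cut trees represent the forest using splay trees over preferred paths. With potential Phi = sum over nodes of log(size of virtual subtree), each access on 15920 nodes is O(log 15920) = O(log n) amortized by the splay-tree access lemma. Cut and link are O(1) plus one access.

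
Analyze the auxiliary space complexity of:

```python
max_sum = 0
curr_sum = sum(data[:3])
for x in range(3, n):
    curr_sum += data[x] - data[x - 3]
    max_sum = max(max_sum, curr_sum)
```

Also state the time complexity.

Space complexity: O(1).
Only a constant amount of auxiliary storage is used; nothing grows with n.
Time complexity: O(n).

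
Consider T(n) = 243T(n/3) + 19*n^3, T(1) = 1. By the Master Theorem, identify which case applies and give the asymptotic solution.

a=243, b=3, f(n)=19*n^3.
log_3(243) = 5 > 3.
Since f(n) = O(n^3) is polynomially smaller than n^5, Case 1 applies.
T(n) = Theta(n^5).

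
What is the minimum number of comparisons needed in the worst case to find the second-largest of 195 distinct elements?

Lower bound: finding the max needs 195-1 comparisons. By the adversary weight-doubling argument, the max must personally win >= ceil(log_2(195)) = 8 comparisons; the 2nd-largest is among those 8 losers, needing 8-1 more comparisons. Total >= 195-1 + 8-1 = 201. A balanced knockout tournament achieves this.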